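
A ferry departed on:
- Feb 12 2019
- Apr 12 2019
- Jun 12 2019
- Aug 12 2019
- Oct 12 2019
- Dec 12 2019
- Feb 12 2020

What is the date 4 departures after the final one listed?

Oct 12 2020

Each date is the 12th; the gaps (59, 61, 61, 61, 61, 62) track the month lengths.
The rule is the 12th of every 2 months.
April 2020: Apr 12 2020.
Next: June 2020 → Jun 12 2020.
Next: August 2020 → Aug 12 2020.
Next: October 2020 → Oct 12 2020.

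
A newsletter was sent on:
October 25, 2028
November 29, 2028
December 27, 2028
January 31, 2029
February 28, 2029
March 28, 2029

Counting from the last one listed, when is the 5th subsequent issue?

Every date is a Wednesday; gaps 35, 28, 35, 28, 28 days.
Each is the last Wednesday of its month (at least one falls on the 29th or later, ruling out '4th Wednesday').
Last Wednesday of April 2029: April 25, 2029.
May 2029 ends with Wednesday May 30, 2029.
June 2029 ends with Wednesday June 27, 2029.
July 2029 ends with Wednesday July 25, 2029.
August 2029 ends with Wednesday August 29, 2029.

August 29, 2029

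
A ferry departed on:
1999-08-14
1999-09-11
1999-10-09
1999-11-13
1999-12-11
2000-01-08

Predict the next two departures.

These are Saturdays at 28- or 35-day spacing (28, 28, 35, 28, 28).
The pattern: 2nd Saturday of the month.
February 2000 — 2nd Saturday is 2000-02-12.
March 2000 — 2nd Saturday is 2000-03-11.

2000-02-12, 2000-03-11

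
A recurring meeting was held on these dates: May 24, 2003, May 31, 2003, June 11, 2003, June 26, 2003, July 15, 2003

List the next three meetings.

The spacing grows by 4 each time: 7, 11, 15, 19 days.
Next gap: 23 days. July 15, 2003 + 23 days = August 7, 2003.
Next gap: 27 days. August 7, 2003 + 27 days = September 3, 2003.
Next gap: 31 days. September 3, 2003 + 31 days = October 4, 2003.

August 7, 2003; September 3, 2003; October 4, 2003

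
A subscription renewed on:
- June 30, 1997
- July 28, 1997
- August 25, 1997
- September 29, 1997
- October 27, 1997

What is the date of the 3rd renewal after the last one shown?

All Mondays; the gaps (28, 28, 35, 28) vary with month length.
This is the last Monday of each month.
November 1997 ends with Monday November 24, 1997.
Last Monday of December 1997: December 29, 1997.
January 1998 ends with Monday January 26, 1998.

January 26, 1998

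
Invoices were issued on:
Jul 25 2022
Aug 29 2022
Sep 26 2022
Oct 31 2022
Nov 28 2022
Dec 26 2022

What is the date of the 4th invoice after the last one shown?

Apr 24 2023

These are Mondays with 35, 28, 35, 28, 28-day gaps.
Each is the final Monday of its month — Aug 29 2022 is past the 28th, so '4th Monday' doesn't fit.
Last Monday of January 2023: Jan 30 2023.
February 2023 ends with Monday Feb 27 2023.
March 2023 ends with Monday Mar 27 2023.
Last Monday of April 2023: Apr 24 2023.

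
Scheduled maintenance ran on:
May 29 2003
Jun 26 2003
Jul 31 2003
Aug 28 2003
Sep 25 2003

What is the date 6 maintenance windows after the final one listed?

Mar 25 2004

These are Thursdays with 28, 35, 28, 28-day gaps.
Each is the final Thursday of its month — May 29 2003 is past the 28th, so '4th Thursday' doesn't fit.
October 2003 ends with Thursday Oct 30 2003.
November 2003 ends with Thursday Nov 27 2003.
December 2003 ends with Thursday Dec 25 2003.
January 2004 ends with Thursday Jan 29 2004.
February 2004 ends with Thursday Feb 26 2004.
Last Thursday of March 2004: Mar 25 2004.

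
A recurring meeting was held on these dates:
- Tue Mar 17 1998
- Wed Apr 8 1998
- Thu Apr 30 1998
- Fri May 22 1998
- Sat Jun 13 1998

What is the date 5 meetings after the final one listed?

The spacing is 22, 22, 22, 22 days — always 22 days.
Sat Jun 13 1998 + 22 days = Sun Jul 5 1998.
Sun Jul 5 1998 + 22 days = Mon Jul 27 1998.
Mon Jul 27 1998 + 22 days = Tue Aug 18 1998.
Tue Aug 18 1998 + 22 days = Wed Sep 9 1998.
Wed Sep 9 1998 + 22 days = Thu Oct 1 1998.

Thu Oct 1 1998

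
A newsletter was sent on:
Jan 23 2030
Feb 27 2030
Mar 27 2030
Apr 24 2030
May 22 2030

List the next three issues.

Jun 26 2030, Jul 24 2030, Aug 28 2030

All dates are Wednesdays, 35, 28, 28, 28 days apart.
Specifically, the 4th Wednesday of each month.
June 2030 — 4th Wednesday is Jun 26 2030.
4th Wednesday of July 2030: Jul 24 2030.
August 2030 — 4th Wednesday is Aug 28 2030.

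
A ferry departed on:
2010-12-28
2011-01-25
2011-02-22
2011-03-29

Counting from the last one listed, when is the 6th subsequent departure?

2011-09-27

Every date is a Tuesday; gaps 28, 28, 35 days.
Each is the last Tuesday of its month (at least one falls on the 29th or later, ruling out '4th Tuesday').
April 2011 ends with Tuesday 2011-04-26.
May 2011 ends with Tuesday 2011-05-31.
Last Tuesday of June 2011: 2011-06-28.
July 2011 ends with Tuesday 2011-07-26.
Last Tuesday of August 2011: 2011-08-30.
September 2011 ends with Tuesday 2011-09-27.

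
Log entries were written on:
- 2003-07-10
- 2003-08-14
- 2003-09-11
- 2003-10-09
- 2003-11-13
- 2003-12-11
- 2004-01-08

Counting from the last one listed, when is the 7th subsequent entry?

2004-08-12

Gaps: 35, 28, 28, 35, 28, 28 days — a mix of 28 and 35. Every date is a Thursday.
Each is the 2nd Thursday of its month.
2nd Thursday of February 2004: 2004-02-12.
2nd Thursday of March 2004: 2004-03-11.
April 2004 — 2nd Thursday is 2004-04-08.
May 2004 — 2nd Thursday is 2004-05-13.
2nd Thursday of June 2004: 2004-06-10.
July 2004 — 2nd Thursday is 2004-07-08.
2nd Thursday of August 2004: 2004-08-12.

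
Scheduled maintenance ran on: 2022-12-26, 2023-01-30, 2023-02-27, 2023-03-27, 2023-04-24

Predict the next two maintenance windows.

All Mondays; the gaps (35, 28, 28, 28) vary with month length.
This is the last Monday of each month.
Last Monday of May 2023: 2023-05-29.
June 2023 ends with Monday 2023-06-26.

2023-05-29, 2023-06-26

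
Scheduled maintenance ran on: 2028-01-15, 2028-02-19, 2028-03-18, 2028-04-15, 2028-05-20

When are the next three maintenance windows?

2028-06-17, 2028-07-15, 2028-08-19

These are Saturdays at 28- or 35-day spacing (35, 28, 28, 35).
The pattern: 3rd Saturday of the month.
June 2028 — 3rd Saturday is 2028-06-17.
July 2028 — 3rd Saturday is 2028-07-15.
August 2028 — 3rd Saturday is 2028-08-19.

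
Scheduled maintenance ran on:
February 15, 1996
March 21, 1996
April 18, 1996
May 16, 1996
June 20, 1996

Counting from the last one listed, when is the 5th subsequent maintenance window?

All dates are Thursdays, 35, 28, 28, 35 days apart.
Specifically, the 3rd Thursday of each month.
3rd Thursday of July 1996: July 18, 1996.
August 1996 — 3rd Thursday is August 15, 1996.
September 1996 — 3rd Thursday is September 19, 1996.
3rd Thursday of October 1996: October 17, 1996.
3rd Thursday of November 1996: November 21, 1996.

November 21, 1996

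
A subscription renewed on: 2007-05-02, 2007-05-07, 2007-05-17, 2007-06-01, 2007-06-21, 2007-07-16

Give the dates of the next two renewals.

2007-08-15, 2007-09-19

The spacing grows by 5 each time: 5, 10, 15, 20, 25 days.
Next gap: 30 days. 2007-07-16 + 30 days = 2007-08-15.
Next gap: 35 days. 2007-08-15 + 35 days = 2007-09-19.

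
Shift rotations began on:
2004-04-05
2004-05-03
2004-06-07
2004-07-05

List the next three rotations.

2004-08-02, 2004-09-06, 2004-10-04

Gaps: 28, 35, 28 days — a mix of 28 and 35. Every date is a Monday.
Each is the 1st Monday of its month.
August 2004 — 1st Monday is 2004-08-02.
September 2004 — 1st Monday is 2004-09-06.
1st Monday of October 2004: 2004-10-04.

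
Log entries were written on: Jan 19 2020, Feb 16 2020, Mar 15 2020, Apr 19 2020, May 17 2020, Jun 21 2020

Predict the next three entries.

Jul 19 2020, Aug 16 2020, Sep 20 2020

Gaps: 28, 28, 35, 28, 35 days — a mix of 28 and 35. Every date is a Sunday.
Each is the 3rd Sunday of its month.
July 2020 — 3rd Sunday is Jul 19 2020.
3rd Sunday of August 2020: Aug 16 2020.
3rd Sunday of September 2020: Sep 20 2020.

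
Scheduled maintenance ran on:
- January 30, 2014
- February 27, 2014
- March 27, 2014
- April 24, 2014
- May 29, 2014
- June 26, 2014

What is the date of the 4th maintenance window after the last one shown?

October 30, 2014

These are Thursdays with 28, 28, 28, 35, 28-day gaps.
Each is the final Thursday of its month — January 30, 2014 is past the 28th, so '4th Thursday' doesn't fit.
Last Thursday of July 2014: July 31, 2014.
August 2014 ends with Thursday August 28, 2014.
Last Thursday of September 2014: September 25, 2014.
October 2014 ends with Thursday October 30, 2014.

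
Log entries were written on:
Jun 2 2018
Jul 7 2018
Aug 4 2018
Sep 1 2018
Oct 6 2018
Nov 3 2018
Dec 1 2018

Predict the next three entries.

Gaps: 35, 28, 28, 35, 28, 28 days — a mix of 28 and 35. Every date is a Saturday.
Each is the 1st Saturday of its month.
1st Saturday of January 2019: Jan 5 2019.
1st Saturday of February 2019: Feb 2 2019.
1st Saturday of March 2019: Mar 2 2019.

Jan 5 2019, Feb 2 2019, Mar 2 2019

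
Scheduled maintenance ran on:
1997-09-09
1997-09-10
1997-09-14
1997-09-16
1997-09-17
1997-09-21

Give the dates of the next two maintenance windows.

Every event lands on a Tuesday or Wednesday or Sunday (gaps cycle 1, 4, 2, 1, 4).
So the schedule is: every Tuesday, Wednesday and Sunday.
Next Tuesday: 1997-09-23.
Next Wednesday: 1997-09-24.

1997-09-23, 1997-09-24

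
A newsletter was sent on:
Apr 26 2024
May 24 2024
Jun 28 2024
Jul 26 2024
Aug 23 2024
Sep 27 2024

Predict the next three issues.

These are Fridays at 28- or 35-day spacing (28, 35, 28, 28, 35).
The pattern: 4th Friday of the month.
October 2024 — 4th Friday is Oct 25 2024.
4th Friday of November 2024: Nov 22 2024.
4th Friday of December 2024: Dec 27 2024.

Oct 25 2024, Nov 22 2024, Dec 27 2024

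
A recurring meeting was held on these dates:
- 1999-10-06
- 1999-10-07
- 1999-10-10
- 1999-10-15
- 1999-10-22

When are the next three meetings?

1999-10-31, 1999-11-11, 1999-11-24

Gaps: 1, 3, 5, 7 days — each gap is 2 larger than the previous one.
Next gap: 9 days. 1999-10-22 + 9 days = 1999-10-31.
Next gap: 11 days. 1999-10-31 + 11 days = 1999-11-11.
Next gap: 13 days. 1999-11-11 + 13 days = 1999-11-24.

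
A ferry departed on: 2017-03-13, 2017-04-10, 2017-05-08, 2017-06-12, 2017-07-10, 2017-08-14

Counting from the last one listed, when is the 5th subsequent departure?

All dates are Mondays, 28, 28, 35, 28, 35 days apart.
Specifically, the 2nd Monday of each month.
2nd Monday of September 2017: 2017-09-11.
2nd Monday of October 2017: 2017-10-09.
2nd Monday of November 2017: 2017-11-13.
2nd Monday of December 2017: 2017-12-11.
2nd Monday of January 2018: 2018-01-08.

2018-01-08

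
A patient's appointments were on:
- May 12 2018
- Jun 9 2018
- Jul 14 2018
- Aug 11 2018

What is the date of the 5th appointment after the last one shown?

Jan 12 2019

These are Saturdays at 28- or 35-day spacing (28, 35, 28).
The pattern: 2nd Saturday of the month.
2nd Saturday of September 2018: Sep 8 2018.
2nd Saturday of October 2018: Oct 13 2018.
November 2018 — 2nd Saturday is Nov 10 2018.
December 2018 — 2nd Saturday is Dec 8 2018.
January 2019 — 2nd Saturday is Jan 12 2019.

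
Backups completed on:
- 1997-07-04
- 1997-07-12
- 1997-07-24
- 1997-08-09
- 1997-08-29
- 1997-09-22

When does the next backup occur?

1997-10-20

The spacing grows by 4 each time: 8, 12, 16, 20, 24 days.
Next gap: 28 days. 1997-09-22 + 28 days = 1997-10-20.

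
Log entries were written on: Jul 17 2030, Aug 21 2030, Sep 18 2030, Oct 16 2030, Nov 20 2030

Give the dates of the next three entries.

Gaps: 35, 28, 28, 35 days — a mix of 28 and 35. Every date is a Wednesday.
Each is the 3rd Wednesday of its month.
3rd Wednesday of December 2030: Dec 18 2030.
3rd Wednesday of January 2031: Jan 15 2031.
3rd Wednesday of February 2031: Feb 19 2031.

Dec 18 2030, Jan 15 2031, Feb 19 2031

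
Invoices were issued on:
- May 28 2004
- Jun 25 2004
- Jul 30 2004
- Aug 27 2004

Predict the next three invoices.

Sep 24 2004, Oct 29 2004, Nov 26 2004

Every date is a Friday; gaps 28, 35, 28 days.
Each is the last Friday of its month (at least one falls on the 29th or later, ruling out '4th Friday').
September 2004 ends with Friday Sep 24 2004.
October 2004 ends with Friday Oct 29 2004.
Last Friday of November 2004: Nov 26 2004.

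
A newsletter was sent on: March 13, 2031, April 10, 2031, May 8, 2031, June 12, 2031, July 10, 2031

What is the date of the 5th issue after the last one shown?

These are Thursdays at 28- or 35-day spacing (28, 28, 35, 28).
The pattern: 2nd Thursday of the month.
2nd Thursday of August 2031: August 14, 2031.
2nd Thursday of September 2031: September 11, 2031.
October 2031 — 2nd Thursday is October 9, 2031.
November 2031 — 2nd Thursday is November 13, 2031.
December 2031 — 2nd Thursday is December 11, 2031.

December 11, 2031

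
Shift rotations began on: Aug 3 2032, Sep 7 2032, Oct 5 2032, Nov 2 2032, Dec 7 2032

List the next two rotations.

Gaps: 35, 28, 28, 35 days — a mix of 28 and 35. Every date is a Tuesday.
Each is the 1st Tuesday of its month.
January 2033 — 1st Tuesday is Jan 4 2033.
February 2033 — 1st Tuesday is Feb 1 2033.

Jan 4 2033, Feb 1 2033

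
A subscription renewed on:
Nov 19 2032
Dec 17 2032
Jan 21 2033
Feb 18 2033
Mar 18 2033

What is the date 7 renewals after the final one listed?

Oct 21 2033

Gaps: 28, 35, 28, 28 days — a mix of 28 and 35. Every date is a Friday.
Each is the 3rd Friday of its month.
3rd Friday of April 2033: Apr 15 2033.
3rd Friday of May 2033: May 20 2033.
3rd Friday of June 2033: Jun 17 2033.
July 2033 — 3rd Friday is Jul 15 2033.
August 2033 — 3rd Friday is Aug 19 2033.
3rd Friday of September 2033: Sep 16 2033.
October 2033 — 3rd Friday is Oct 21 2033.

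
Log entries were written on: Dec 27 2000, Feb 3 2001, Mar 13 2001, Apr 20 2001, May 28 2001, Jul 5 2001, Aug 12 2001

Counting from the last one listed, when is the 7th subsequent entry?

Gaps between consecutive events: 38, 38, 38, 38, 38, 38 days — a constant 38-day interval.
Aug 12 2001 + 38 days = Sep 19 2001.
Sep 19 2001 + 38 days = Oct 27 2001.
Oct 27 2001 + 38 days = Dec 4 2001.
Dec 4 2001 + 38 days = Jan 11 2002.
Jan 11 2002 + 38 days = Feb 18 2002.
Feb 18 2002 + 38 days = Mar 28 2002.
Mar 28 2002 + 38 days = May 5 2002.

May 5 2002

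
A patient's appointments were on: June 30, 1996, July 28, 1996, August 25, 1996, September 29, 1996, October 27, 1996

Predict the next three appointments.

Every date is a Sunday; gaps 28, 28, 35, 28 days.
Each is the last Sunday of its month (at least one falls on the 29th or later, ruling out '4th Sunday').
November 1996 ends with Sunday November 24, 1996.
Last Sunday of December 1996: December 29, 1996.
January 1997 ends with Sunday January 26, 1997.

November 24, 1996; December 29, 1996; January 26, 1997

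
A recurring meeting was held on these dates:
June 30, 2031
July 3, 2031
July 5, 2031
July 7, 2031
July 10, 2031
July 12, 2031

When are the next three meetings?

July 14, 2031; July 17, 2031; July 19, 2031

Gaps: 3, 2, 2, 3, 2 days — not constant, but cyclic with period 3.
The events fall on every Monday, Thursday and Saturday.
The following Monday is July 14, 2031.
Next Thursday: July 17, 2031.
Next Saturday: July 19, 2031.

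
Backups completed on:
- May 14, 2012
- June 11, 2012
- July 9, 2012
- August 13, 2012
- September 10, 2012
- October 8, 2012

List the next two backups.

November 12, 2012; December 10, 2012

Gaps: 28, 28, 35, 28, 28 days — a mix of 28 and 35. Every date is a Monday.
Each is the 2nd Monday of its month.
2nd Monday of November 2012: November 12, 2012.
2nd Monday of December 2012: December 10, 2012.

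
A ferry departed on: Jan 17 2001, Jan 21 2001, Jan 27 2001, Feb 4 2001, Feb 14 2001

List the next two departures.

Feb 26 2001, Mar 12 2001

Gaps: 4, 6, 8, 10 days — each gap is 2 larger than the previous one.
Next gap: 12 days. Feb 14 2001 + 12 days = Feb 26 2001.
Next gap: 14 days. Feb 26 2001 + 14 days = Mar 12 2001.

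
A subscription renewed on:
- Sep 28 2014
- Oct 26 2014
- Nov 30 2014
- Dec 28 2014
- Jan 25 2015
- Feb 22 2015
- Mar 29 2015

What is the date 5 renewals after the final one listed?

Aug 30 2015

These are Sundays with 28, 35, 28, 28, 28, 35-day gaps.
Each is the final Sunday of its month — Nov 30 2014 is past the 28th, so '4th Sunday' doesn't fit.
April 2015 ends with Sunday Apr 26 2015.
Last Sunday of May 2015: May 31 2015.
Last Sunday of June 2015: Jun 28 2015.
July 2015 ends with Sunday Jul 26 2015.
Last Sunday of August 2015: Aug 30 2015.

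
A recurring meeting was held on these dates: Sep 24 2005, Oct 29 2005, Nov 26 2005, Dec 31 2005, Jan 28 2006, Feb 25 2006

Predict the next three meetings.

Mar 25 2006, Apr 29 2006, May 27 2006

All Saturdays; the gaps (35, 28, 35, 28, 28) vary with month length.
This is the last Saturday of each month.
Last Saturday of March 2006: Mar 25 2006.
April 2006 ends with Saturday Apr 29 2006.
May 2006 ends with Saturday May 27 2006.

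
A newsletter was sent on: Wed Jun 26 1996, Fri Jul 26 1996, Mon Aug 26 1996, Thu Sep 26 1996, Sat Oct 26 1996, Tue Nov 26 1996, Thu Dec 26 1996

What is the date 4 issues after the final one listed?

Sat Apr 26 1997

Each date is the 26th; the gaps (30, 31, 31, 30, 31, 30) track the month lengths.
The rule is the 26th of each month.
January 1997: Sun Jan 26 1997.
February 1997: Wed Feb 26 1997.
Next: March 1997 → Wed Mar 26 1997.
Next: April 1997 → Sat Apr 26 1997.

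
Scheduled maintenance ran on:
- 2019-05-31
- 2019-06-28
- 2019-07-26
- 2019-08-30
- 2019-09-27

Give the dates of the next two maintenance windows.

2019-10-25, 2019-11-29

Every date is a Friday; gaps 28, 28, 35, 28 days.
Each is the last Friday of its month (at least one falls on the 29th or later, ruling out '4th Friday').
Last Friday of October 2019: 2019-10-25.
Last Friday of November 2019: 2019-11-29.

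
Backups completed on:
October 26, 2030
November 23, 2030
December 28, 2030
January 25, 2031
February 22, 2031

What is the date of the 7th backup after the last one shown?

September 27, 2031

All dates are Saturdays, 28, 35, 28, 28 days apart.
Specifically, the 4th Saturday of each month.
4th Saturday of March 2031: March 22, 2031.
April 2031 — 4th Saturday is April 26, 2031.
4th Saturday of May 2031: May 24, 2031.
June 2031 — 4th Saturday is June 28, 2031.
July 2031 — 4th Saturday is July 26, 2031.
August 2031 — 4th Saturday is August 23, 2031.
4th Saturday of September 2031: September 27, 2031.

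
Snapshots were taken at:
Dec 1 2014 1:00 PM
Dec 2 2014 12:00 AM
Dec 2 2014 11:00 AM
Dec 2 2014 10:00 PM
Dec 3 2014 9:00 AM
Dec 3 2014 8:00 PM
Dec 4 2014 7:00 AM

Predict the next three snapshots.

Gaps: 11, 11, 11, 11, 11, 11 hours — each event is 11 hours after the previous one.
Dec 4 2014 7:00 AM + 11 h = Dec 4 2014 6:00 PM.
Dec 4 2014 6:00 PM + 11 h = Dec 5 2014 5:00 AM.
Dec 5 2014 5:00 AM + 11 h = Dec 5 2014 4:00 PM.

Dec 4 2014 6:00 PM, Dec 5 2014 5:00 AM, Dec 5 2014 4:00 PM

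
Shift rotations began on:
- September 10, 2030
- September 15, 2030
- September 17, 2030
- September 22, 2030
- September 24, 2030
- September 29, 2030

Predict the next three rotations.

October 1, 2030; October 6, 2030; October 8, 2030

The gap pattern 5, 2, 5, 2, 5 repeats every 2 events.
These are the Tuesdays and Sundays of each week.
Next Tuesday: October 1, 2030.
The following Sunday is October 6, 2030.
Next Tuesday: October 8, 2030.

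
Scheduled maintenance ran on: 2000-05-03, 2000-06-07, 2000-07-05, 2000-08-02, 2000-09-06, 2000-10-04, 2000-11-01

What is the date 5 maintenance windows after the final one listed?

All dates are Wednesdays, 35, 28, 28, 35, 28, 28 days apart.
Specifically, the 1st Wednesday of each month.
December 2000 — 1st Wednesday is 2000-12-06.
1st Wednesday of January 2001: 2001-01-03.
February 2001 — 1st Wednesday is 2001-02-07.
March 2001 — 1st Wednesday is 2001-03-07.
1st Wednesday of April 2001: 2001-04-04.

2001-04-04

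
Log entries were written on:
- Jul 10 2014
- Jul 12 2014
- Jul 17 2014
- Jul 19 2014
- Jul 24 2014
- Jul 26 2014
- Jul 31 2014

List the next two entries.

Aug 2 2014, Aug 7 2014

The gap pattern 2, 5, 2, 5, 2, 5 repeats every 2 events.
These are the Thursdays and Saturdays of each week.
The following Saturday is Aug 2 2014.
The following Thursday is Aug 7 2014.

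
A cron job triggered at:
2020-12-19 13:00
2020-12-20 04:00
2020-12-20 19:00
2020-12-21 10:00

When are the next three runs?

Gaps: 15, 15, 15 hours — each event is 15 hours after the previous one.
2020-12-21 10:00 + 15 h = 2020-12-22 01:00.
2020-12-22 01:00 + 15 h = 2020-12-22 16:00.
2020-12-22 16:00 + 15 h = 2020-12-23 07:00.

2020-12-22 01:00, 2020-12-22 16:00, 2020-12-23 07:00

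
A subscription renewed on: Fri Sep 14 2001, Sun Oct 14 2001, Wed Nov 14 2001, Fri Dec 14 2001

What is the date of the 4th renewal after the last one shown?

Sun Apr 14 2002

Each date is the 14th; the gaps (30, 31, 30) track the month lengths.
The rule is the 14th of each month.
January 2002: Mon Jan 14 2002.
February 2002: Thu Feb 14 2002.
March 2002: Thu Mar 14 2002.
April 2002: Sun Apr 14 2002.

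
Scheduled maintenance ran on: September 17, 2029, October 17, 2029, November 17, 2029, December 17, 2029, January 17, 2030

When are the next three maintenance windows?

The day-of-month is always 17 (30, 31, 30, 31 days between events).
So this recurs on the 17th of each month.
February 2030: February 17, 2030.
Next: March 2030 → March 17, 2030.
April 2030: April 17, 2030.

February 17, 2030; March 17, 2030; April 17, 2030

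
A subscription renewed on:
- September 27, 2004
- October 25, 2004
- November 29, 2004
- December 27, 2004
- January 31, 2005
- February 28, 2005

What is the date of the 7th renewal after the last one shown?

All Mondays; the gaps (28, 35, 28, 35, 28) vary with month length.
This is the last Monday of each month.
Last Monday of March 2005: March 28, 2005.
Last Monday of April 2005: April 25, 2005.
Last Monday of May 2005: May 30, 2005.
June 2005 ends with Monday June 27, 2005.
Last Monday of July 2005: July 25, 2005.
Last Monday of August 2005: August 29, 2005.
Last Monday of September 2005: September 26, 2005.

September 26, 2005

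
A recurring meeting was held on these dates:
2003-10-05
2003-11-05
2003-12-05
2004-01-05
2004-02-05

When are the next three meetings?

2004-03-05, 2004-04-05, 2004-05-05

The day-of-month is always 5 (31, 30, 31, 31 days between events).
So this recurs on the 5th of each month.
Next: March 2004 → 2004-03-05.
Next: April 2004 → 2004-04-05.
May 2004: 2004-05-05.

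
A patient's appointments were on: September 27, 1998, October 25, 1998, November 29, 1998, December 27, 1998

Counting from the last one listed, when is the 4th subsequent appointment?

April 25, 1999

All Sundays; the gaps (28, 35, 28) vary with month length.
This is the last Sunday of each month.
January 1999 ends with Sunday January 31, 1999.
February 1999 ends with Sunday February 28, 1999.
Last Sunday of March 1999: March 28, 1999.
Last Sunday of April 1999: April 25, 1999.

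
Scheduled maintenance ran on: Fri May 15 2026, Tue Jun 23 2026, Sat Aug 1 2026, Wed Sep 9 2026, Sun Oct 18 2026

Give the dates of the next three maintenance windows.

Thu Nov 26 2026, Mon Jan 4 2027, Fri Feb 12 2027

Every event comes 39 days after the last (39, 39, 39, 39).
Sun Oct 18 2026 + 39 days = Thu Nov 26 2026.
Thu Nov 26 2026 + 39 days = Mon Jan 4 2027.
Mon Jan 4 2027 + 39 days = Fri Feb 12 2027.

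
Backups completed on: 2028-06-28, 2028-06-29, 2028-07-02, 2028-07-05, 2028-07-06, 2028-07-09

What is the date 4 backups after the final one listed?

2028-07-19

The gap pattern 1, 3, 3, 1, 3 repeats every 3 events.
These are the Wednesdays, Thursdays and Sundays of each week.
The following Wednesday is 2028-07-12.
Next Thursday: 2028-07-13.
The following Sunday is 2028-07-16.
Next Wednesday: 2028-07-19.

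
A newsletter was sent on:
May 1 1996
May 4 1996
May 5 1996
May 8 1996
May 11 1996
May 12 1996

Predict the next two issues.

Every event lands on a Wednesday or Saturday or Sunday (gaps cycle 3, 1, 3, 3, 1).
So the schedule is: every Wednesday, Saturday and Sunday.
Next Wednesday: May 15 1996.
The following Saturday is May 18 1996.

May 15 1996, May 18 1996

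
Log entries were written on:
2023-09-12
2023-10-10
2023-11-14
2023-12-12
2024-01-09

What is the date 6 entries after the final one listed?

These are Tuesdays at 28- or 35-day spacing (28, 35, 28, 28).
The pattern: 2nd Tuesday of the month.
February 2024 — 2nd Tuesday is 2024-02-13.
2nd Tuesday of March 2024: 2024-03-12.
2nd Tuesday of April 2024: 2024-04-09.
May 2024 — 2nd Tuesday is 2024-05-14.
2nd Tuesday of June 2024: 2024-06-11.
July 2024 — 2nd Tuesday is 2024-07-09.

2024-07-09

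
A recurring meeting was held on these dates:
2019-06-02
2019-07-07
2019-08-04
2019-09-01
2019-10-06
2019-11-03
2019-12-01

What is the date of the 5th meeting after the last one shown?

Gaps: 35, 28, 28, 35, 28, 28 days — a mix of 28 and 35. Every date is a Sunday.
Each is the 1st Sunday of its month.
1st Sunday of January 2020: 2020-01-05.
February 2020 — 1st Sunday is 2020-02-02.
1st Sunday of March 2020: 2020-03-01.
1st Sunday of April 2020: 2020-04-05.
May 2020 — 1st Sunday is 2020-05-03.

2020-05-03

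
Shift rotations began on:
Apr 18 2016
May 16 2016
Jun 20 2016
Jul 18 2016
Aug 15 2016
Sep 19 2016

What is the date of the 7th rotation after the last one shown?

These are Mondays at 28- or 35-day spacing (28, 35, 28, 28, 35).
The pattern: 3rd Monday of the month.
3rd Monday of October 2016: Oct 17 2016.
November 2016 — 3rd Monday is Nov 21 2016.
December 2016 — 3rd Monday is Dec 19 2016.
January 2017 — 3rd Monday is Jan 16 2017.
3rd Monday of February 2017: Feb 20 2017.
3rd Monday of March 2017: Mar 20 2017.
3rd Monday of April 2017: Apr 17 2017.

Apr 17 2017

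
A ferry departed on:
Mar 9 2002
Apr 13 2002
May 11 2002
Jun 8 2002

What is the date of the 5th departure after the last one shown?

Nov 9 2002

These are Saturdays at 28- or 35-day spacing (35, 28, 28).
The pattern: 2nd Saturday of the month.
2nd Saturday of July 2002: Jul 13 2002.
2nd Saturday of August 2002: Aug 10 2002.
2nd Saturday of September 2002: Sep 14 2002.
October 2002 — 2nd Saturday is Oct 12 2002.
November 2002 — 2nd Saturday is Nov 9 2002.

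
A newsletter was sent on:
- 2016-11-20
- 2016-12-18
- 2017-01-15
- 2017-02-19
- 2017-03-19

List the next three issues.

2017-04-16, 2017-05-21, 2017-06-18

These are Sundays at 28- or 35-day spacing (28, 28, 35, 28).
The pattern: 3rd Sunday of the month.
April 2017 — 3rd Sunday is 2017-04-16.
3rd Sunday of May 2017: 2017-05-21.
3rd Sunday of June 2017: 2017-06-18.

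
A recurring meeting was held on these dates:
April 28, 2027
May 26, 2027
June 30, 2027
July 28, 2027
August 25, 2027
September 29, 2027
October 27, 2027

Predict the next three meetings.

These are Wednesdays with 28, 35, 28, 28, 35, 28-day gaps.
Each is the final Wednesday of its month — June 30, 2027 is past the 28th, so '4th Wednesday' doesn't fit.
Last Wednesday of November 2027: November 24, 2027.
Last Wednesday of December 2027: December 29, 2027.
Last Wednesday of January 2028: January 26, 2028.

November 24, 2027; December 29, 2027; January 26, 2028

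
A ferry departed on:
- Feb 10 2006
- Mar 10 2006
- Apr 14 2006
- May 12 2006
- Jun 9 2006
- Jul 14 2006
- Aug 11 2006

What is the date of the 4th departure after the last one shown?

These are Fridays at 28- or 35-day spacing (28, 35, 28, 28, 35, 28).
The pattern: 2nd Friday of the month.
2nd Friday of September 2006: Sep 8 2006.
October 2006 — 2nd Friday is Oct 13 2006.
2nd Friday of November 2006: Nov 10 2006.
December 2006 — 2nd Friday is Dec 8 2006.

Dec 8 2006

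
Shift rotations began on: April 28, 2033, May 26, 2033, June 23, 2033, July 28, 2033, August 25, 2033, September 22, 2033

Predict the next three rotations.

These are Thursdays at 28- or 35-day spacing (28, 28, 35, 28, 28).
The pattern: 4th Thursday of the month.
October 2033 — 4th Thursday is October 27, 2033.
4th Thursday of November 2033: November 24, 2033.
4th Thursday of December 2033: December 22, 2033.

October 27, 2033; November 24, 2033; December 22, 2033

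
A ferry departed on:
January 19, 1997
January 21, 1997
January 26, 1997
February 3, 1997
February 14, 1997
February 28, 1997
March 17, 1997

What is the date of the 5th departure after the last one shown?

July 25, 1997

Intervals are 2, 5, 8, 11, 14, 17 days — an arithmetic progression with common difference 3.
Next gap: 20 days. March 17, 1997 + 20 days = April 6, 1997.
Next gap: 23 days. April 6, 1997 + 23 days = April 29, 1997.
Next gap: 26 days. April 29, 1997 + 26 days = May 25, 1997.
Next gap: 29 days. May 25, 1997 + 29 days = June 23, 1997.
Next gap: 32 days. June 23, 1997 + 32 days = July 25, 1997.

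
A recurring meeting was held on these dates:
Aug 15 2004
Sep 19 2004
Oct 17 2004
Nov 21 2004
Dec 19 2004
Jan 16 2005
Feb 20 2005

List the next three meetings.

All dates are Sundays, 35, 28, 35, 28, 28, 35 days apart.
Specifically, the 3rd Sunday of each month.
3rd Sunday of March 2005: Mar 20 2005.
April 2005 — 3rd Sunday is Apr 17 2005.
May 2005 — 3rd Sunday is May 15 2005.

Mar 20 2005, Apr 17 2005, May 15 2005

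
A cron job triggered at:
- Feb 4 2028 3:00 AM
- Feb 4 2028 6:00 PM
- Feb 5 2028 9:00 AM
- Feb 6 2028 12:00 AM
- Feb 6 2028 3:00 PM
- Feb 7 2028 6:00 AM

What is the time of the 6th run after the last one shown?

Spacing: 15, 15, 15, 15, 15 h — constant 15 h.
Feb 7 2028 6:00 AM + 15 h = Feb 7 2028 9:00 PM.
Feb 7 2028 9:00 PM + 15 h = Feb 8 2028 12:00 PM.
Feb 8 2028 12:00 PM + 15 h = Feb 9 2028 3:00 AM.
Feb 9 2028 3:00 AM + 15 h = Feb 9 2028 6:00 PM.
Feb 9 2028 6:00 PM + 15 h = Feb 10 2028 9:00 AM.
Feb 10 2028 9:00 AM + 15 h = Feb 11 2028 12:00 AM.

Feb 11 2028 12:00 AM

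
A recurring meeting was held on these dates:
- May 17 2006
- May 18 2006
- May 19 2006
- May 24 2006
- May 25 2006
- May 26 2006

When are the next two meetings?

May 31 2006, Jun 1 2006

The gap pattern 1, 1, 5, 1, 1 repeats every 3 events.
These are the Wednesdays, Thursdays and Fridays of each week.
Next Wednesday: May 31 2006.
The following Thursday is Jun 1 2006.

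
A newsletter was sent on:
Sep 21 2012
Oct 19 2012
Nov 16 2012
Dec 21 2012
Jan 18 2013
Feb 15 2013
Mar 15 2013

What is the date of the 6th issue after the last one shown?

Sep 20 2013

Gaps: 28, 28, 35, 28, 28, 28 days — a mix of 28 and 35. Every date is a Friday.
Each is the 3rd Friday of its month.
April 2013 — 3rd Friday is Apr 19 2013.
May 2013 — 3rd Friday is May 17 2013.
3rd Friday of June 2013: Jun 21 2013.
July 2013 — 3rd Friday is Jul 19 2013.
3rd Friday of August 2013: Aug 16 2013.
3rd Friday of September 2013: Sep 20 2013.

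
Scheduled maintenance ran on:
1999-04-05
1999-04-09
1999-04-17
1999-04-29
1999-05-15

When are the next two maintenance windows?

1999-06-04, 1999-06-28

The spacing grows by 4 each time: 4, 8, 12, 16 days.
Next gap: 20 days. 1999-05-15 + 20 days = 1999-06-04.
Next gap: 24 days. 1999-06-04 + 24 days = 1999-06-28.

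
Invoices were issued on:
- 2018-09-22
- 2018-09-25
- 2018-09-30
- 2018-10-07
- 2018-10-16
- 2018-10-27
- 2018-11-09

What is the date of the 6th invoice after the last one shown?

2019-03-09

Intervals are 3, 5, 7, 9, 11, 13 days — an arithmetic progression with common difference 2.
Next gap: 15 days. 2018-11-09 + 15 days = 2018-11-24.
Next gap: 17 days. 2018-11-24 + 17 days = 2018-12-11.
Next gap: 19 days. 2018-12-11 + 19 days = 2018-12-30.
Next gap: 21 days. 2018-12-30 + 21 days = 2019-01-20.
Next gap: 23 days. 2019-01-20 + 23 days = 2019-02-12.
Next gap: 25 days. 2019-02-12 + 25 days = 2019-03-09.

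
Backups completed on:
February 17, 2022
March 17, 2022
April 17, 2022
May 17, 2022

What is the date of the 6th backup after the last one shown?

Each date is the 17th; the gaps (28, 31, 30) track the month lengths.
The rule is the 17th of each month.
June 2022: June 17, 2022.
Next: July 2022 → July 17, 2022.
Next: August 2022 → August 17, 2022.
September 2022: September 17, 2022.
Next: October 2022 → October 17, 2022.
Next: November 2022 → November 17, 2022.

November 17, 2022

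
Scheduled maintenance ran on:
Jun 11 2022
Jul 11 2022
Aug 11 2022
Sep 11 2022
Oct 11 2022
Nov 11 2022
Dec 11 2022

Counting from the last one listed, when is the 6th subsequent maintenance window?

Jun 11 2023

The day-of-month is always 11 (30, 31, 31, 30, 31, 30 days between events).
So this recurs on the 11th of each month.
Next: January 2023 → Jan 11 2023.
Next: February 2023 → Feb 11 2023.
Next: March 2023 → Mar 11 2023.
Next: April 2023 → Apr 11 2023.
May 2023: May 11 2023.
June 2023: Jun 11 2023.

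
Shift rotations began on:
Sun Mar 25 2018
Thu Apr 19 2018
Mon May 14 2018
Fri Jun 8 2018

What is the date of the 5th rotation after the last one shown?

Thu Oct 11 2018

Gaps between consecutive events: 25, 25, 25 days — a constant 25-day interval.
Fri Jun 8 2018 + 25 days = Tue Jul 3 2018.
Tue Jul 3 2018 + 25 days = Sat Jul 28 2018.
Sat Jul 28 2018 + 25 days = Wed Aug 22 2018.
Wed Aug 22 2018 + 25 days = Sun Sep 16 2018.
Sun Sep 16 2018 + 25 days = Thu Oct 11 2018.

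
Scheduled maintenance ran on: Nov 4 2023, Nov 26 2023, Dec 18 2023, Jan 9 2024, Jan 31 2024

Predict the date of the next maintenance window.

Every event comes 22 days after the last (22, 22, 22, 22).
Jan 31 2024 + 22 days = Feb 22 2024.

Feb 22 2024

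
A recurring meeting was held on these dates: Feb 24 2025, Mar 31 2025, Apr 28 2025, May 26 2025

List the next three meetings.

Jun 30 2025, Jul 28 2025, Aug 25 2025

These are Mondays with 35, 28, 28-day gaps.
Each is the final Monday of its month — Mar 31 2025 is past the 28th, so '4th Monday' doesn't fit.
Last Monday of June 2025: Jun 30 2025.
July 2025 ends with Monday Jul 28 2025.
August 2025 ends with Monday Aug 25 2025.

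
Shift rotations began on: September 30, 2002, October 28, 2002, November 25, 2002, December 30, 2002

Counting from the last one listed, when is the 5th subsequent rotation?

All Mondays; the gaps (28, 28, 35) vary with month length.
This is the last Monday of each month.
Last Monday of January 2003: January 27, 2003.
Last Monday of February 2003: February 24, 2003.
Last Monday of March 2003: March 31, 2003.
April 2003 ends with Monday April 28, 2003.
Last Monday of May 2003: May 26, 2003.

May 26, 2003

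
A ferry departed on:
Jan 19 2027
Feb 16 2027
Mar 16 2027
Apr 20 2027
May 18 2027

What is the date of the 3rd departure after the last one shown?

Gaps: 28, 28, 35, 28 days — a mix of 28 and 35. Every date is a Tuesday.
Each is the 3rd Tuesday of its month.
3rd Tuesday of June 2027: Jun 15 2027.
July 2027 — 3rd Tuesday is Jul 20 2027.
August 2027 — 3rd Tuesday is Aug 17 2027.

Aug 17 2027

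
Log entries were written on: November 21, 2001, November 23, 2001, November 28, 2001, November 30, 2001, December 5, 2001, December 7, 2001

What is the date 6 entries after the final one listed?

December 28, 2001

Every event lands on a Wednesday or Friday (gaps cycle 2, 5, 2, 5, 2).
So the schedule is: every Wednesday and Friday.
The following Wednesday is December 12, 2001.
Next Friday: December 14, 2001.
Next Wednesday: December 19, 2001.
The following Friday is December 21, 2001.
The following Wednesday is December 26, 2001.
Next Friday: December 28, 2001.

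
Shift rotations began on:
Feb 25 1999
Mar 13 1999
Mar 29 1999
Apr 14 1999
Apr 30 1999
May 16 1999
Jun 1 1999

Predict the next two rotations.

Jun 17 1999, Jul 3 1999

Every event comes 16 days after the last (16, 16, 16, 16, 16, 16).
Jun 1 1999 + 16 days = Jun 17 1999.
Jun 17 1999 + 16 days = Jul 3 1999.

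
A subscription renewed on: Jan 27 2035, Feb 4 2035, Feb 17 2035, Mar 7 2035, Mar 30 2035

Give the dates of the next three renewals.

Apr 27 2035, May 30 2035, Jul 7 2035

Intervals are 8, 13, 18, 23 days — an arithmetic progression with common difference 5.
Next gap: 28 days. Mar 30 2035 + 28 days = Apr 27 2035.
Next gap: 33 days. Apr 27 2035 + 33 days = May 30 2035.
Next gap: 38 days. May 30 2035 + 38 days = Jul 7 2035.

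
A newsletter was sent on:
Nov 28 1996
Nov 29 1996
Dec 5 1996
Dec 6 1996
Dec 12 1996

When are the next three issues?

Gaps: 1, 6, 1, 6 days — not constant, but cyclic with period 2.
The events fall on every Thursday and Friday.
Next Friday: Dec 13 1996.
The following Thursday is Dec 19 1996.
The following Friday is Dec 20 1996.

Dec 13 1996, Dec 19 1996, Dec 20 1996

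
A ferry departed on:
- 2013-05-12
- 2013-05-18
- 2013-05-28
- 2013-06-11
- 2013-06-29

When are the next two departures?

2013-07-21, 2013-08-16

The spacing grows by 4 each time: 6, 10, 14, 18 days.
Next gap: 22 days. 2013-06-29 + 22 days = 2013-07-21.
Next gap: 26 days. 2013-07-21 + 26 days = 2013-08-16.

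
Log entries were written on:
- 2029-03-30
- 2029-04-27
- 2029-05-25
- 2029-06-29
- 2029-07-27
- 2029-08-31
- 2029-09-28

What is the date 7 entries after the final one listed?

All Fridays; the gaps (28, 28, 35, 28, 35, 28) vary with month length.
This is the last Friday of each month.
Last Friday of October 2029: 2029-10-26.
November 2029 ends with Friday 2029-11-30.
December 2029 ends with Friday 2029-12-28.
January 2030 ends with Friday 2030-01-25.
Last Friday of February 2030: 2030-02-22.
March 2030 ends with Friday 2030-03-29.
April 2030 ends with Friday 2030-04-26.

2030-04-26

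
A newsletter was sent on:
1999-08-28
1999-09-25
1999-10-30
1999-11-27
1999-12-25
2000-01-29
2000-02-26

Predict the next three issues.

All Saturdays; the gaps (28, 35, 28, 28, 35, 28) vary with month length.
This is the last Saturday of each month.
Last Saturday of March 2000: 2000-03-25.
April 2000 ends with Saturday 2000-04-29.
Last Saturday of May 2000: 2000-05-27.

2000-03-25, 2000-04-29, 2000-05-27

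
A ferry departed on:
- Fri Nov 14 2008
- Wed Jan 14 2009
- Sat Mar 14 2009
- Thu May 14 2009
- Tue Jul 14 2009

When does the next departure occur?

Each date is the 14th; the gaps (61, 59, 61, 61) track the month lengths.
The rule is the 14th of every 2 months.
Next: September 2009 → Mon Sep 14 2009.

Mon Sep 14 2009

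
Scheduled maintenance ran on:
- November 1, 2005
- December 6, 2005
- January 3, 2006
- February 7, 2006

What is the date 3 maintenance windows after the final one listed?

All dates are Tuesdays, 35, 28, 35 days apart.
Specifically, the 1st Tuesday of each month.
1st Tuesday of March 2006: March 7, 2006.
April 2006 — 1st Tuesday is April 4, 2006.
May 2006 — 1st Tuesday is May 2, 2006.

May 2, 2006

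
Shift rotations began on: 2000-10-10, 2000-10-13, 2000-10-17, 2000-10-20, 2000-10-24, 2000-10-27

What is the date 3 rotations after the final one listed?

2000-11-07

Gaps: 3, 4, 3, 4, 3 days — not constant, but cyclic with period 2.
The events fall on every Tuesday and Friday.
Next Tuesday: 2000-10-31.
The following Friday is 2000-11-03.
The following Tuesday is 2000-11-07.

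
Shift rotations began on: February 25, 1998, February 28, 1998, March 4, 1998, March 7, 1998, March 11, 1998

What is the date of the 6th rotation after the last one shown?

Every event lands on a Wednesday or Saturday (gaps cycle 3, 4, 3, 4).
So the schedule is: every Wednesday and Saturday.
Next Saturday: March 14, 1998.
Next Wednesday: March 18, 1998.
The following Saturday is March 21, 1998.
Next Wednesday: March 25, 1998.
Next Saturday: March 28, 1998.
The following Wednesday is April 1, 1998.

April 1, 1998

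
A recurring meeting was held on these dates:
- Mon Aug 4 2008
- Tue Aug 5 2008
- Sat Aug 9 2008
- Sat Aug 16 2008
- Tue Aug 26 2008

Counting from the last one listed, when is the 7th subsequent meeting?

Gaps: 1, 4, 7, 10 days — each gap is 3 larger than the previous one.
Next gap: 13 days. Tue Aug 26 2008 + 13 days = Mon Sep 8 2008.
Next gap: 16 days. Mon Sep 8 2008 + 16 days = Wed Sep 24 2008.
Next gap: 19 days. Wed Sep 24 2008 + 19 days = Mon Oct 13 2008.
Next gap: 22 days. Mon Oct 13 2008 + 22 days = Tue Nov 4 2008.
Next gap: 25 days. Tue Nov 4 2008 + 25 days = Sat Nov 29 2008.
Next gap: 28 days. Sat Nov 29 2008 + 28 days = Sat Dec 27 2008.
Next gap: 31 days. Sat Dec 27 2008 + 31 days = Tue Jan 27 2009.

Tue Jan 27 2009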